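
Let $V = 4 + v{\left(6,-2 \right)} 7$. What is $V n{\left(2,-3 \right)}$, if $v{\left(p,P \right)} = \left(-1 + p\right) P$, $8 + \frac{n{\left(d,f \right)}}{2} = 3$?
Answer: $660$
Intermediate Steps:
$n{\left(d,f \right)} = -10$ ($n{\left(d,f \right)} = -16 + 2 \cdot 3 = -16 + 6 = -10$)
$v{\left(p,P \right)} = P \left(-1 + p\right)$
$V = -66$ ($V = 4 + - 2 \left(-1 + 6\right) 7 = 4 + \left(-2\right) 5 \cdot 7 = 4 - 70 = -66$)
$V n{\left(2,-3 \right)} = \left(-66\right) \left(-10\right) = 660$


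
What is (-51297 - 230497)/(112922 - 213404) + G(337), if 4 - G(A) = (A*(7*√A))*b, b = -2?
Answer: 341861/50241 + 4718*√337 ≈ 86618.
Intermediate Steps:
G(A) = 4 + 14*A^(3/2) (G(A) = 4 - A*(7*√A)*(-2) = 4 - 7*A^(3/2)*(-2) = 4 - (-14)*A^(3/2) = 4 + 14*A^(3/2))
(-51297 - 230497)/(112922 - 213404) + G(337) = (-51297 - 230497)/(112922 - 213404) + (4 + 14*337^(3/2)) = -281794/(-100482) + (4 + 14*(337*√337)) = -281794*(-1/100482) + (4 + 4718*√337) = 140897/50241 + (4 + 4718*√337) = 341861/50241 + 4718*√337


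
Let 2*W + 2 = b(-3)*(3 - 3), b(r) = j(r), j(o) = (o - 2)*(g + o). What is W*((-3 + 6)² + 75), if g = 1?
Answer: -84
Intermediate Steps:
j(o) = (1 + o)*(-2 + o) (j(o) = (o - 2)*(1 + o) = (-2 + o)*(1 + o) = (1 + o)*(-2 + o))
b(r) = -2 + r² - r
W = -1 (W = -1 + ((-2 + (-3)² - 1*(-3))*(3 - 3))/2 = -1 + ((-2 + 9 + 3)*0)/2 = -1 + (10*0)/2 = -1 + (½)*0 = -1 + 0 = -1)
W*((-3 + 6)² + 75) = -((-3 + 6)² + 75) = -(3² + 75) = -(9 + 75) = -1*84 = -84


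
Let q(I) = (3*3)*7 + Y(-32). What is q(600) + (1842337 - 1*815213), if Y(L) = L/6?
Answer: 3081545/3 ≈ 1.0272e+6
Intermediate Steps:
Y(L) = L/6 (Y(L) = L*(1/6) = L/6)
q(I) = 173/3 (q(I) = (3*3)*7 + (1/6)*(-32) = 9*7 - 16/3 = 63 - 16/3 = 173/3)
q(600) + (1842337 - 1*815213) = 173/3 + (1842337 - 1*815213) = 173/3 + (1842337 - 815213) = 173/3 + 1027124 = 3081545/3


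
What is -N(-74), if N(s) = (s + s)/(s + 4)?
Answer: -74/35 ≈ -2.1143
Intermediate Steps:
N(s) = 2*s/(4 + s) (N(s) = (2*s)/(4 + s) = 2*s/(4 + s))
-N(-74) = -2*(-74)/(4 - 74) = -2*(-74)/(-70) = -2*(-74)*(-1)/70 = -1*74/35 = -74/35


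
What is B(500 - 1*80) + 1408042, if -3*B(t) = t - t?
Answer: 1408042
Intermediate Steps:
B(t) = 0 (B(t) = -(t - t)/3 = -⅓*0 = 0)
B(500 - 1*80) + 1408042 = 0 + 1408042 = 1408042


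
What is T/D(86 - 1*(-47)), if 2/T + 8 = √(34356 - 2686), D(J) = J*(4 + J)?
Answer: 8/287946463 + √31670/287946463 ≈ 6.4582e-7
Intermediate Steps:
T = 2/(-8 + √31670) (T = 2/(-8 + √(34356 - 2686)) = 2/(-8 + √31670) ≈ 0.011767)
T/D(86 - 1*(-47)) = (8/15803 + √31670/15803)/(((86 - 1*(-47))*(4 + (86 - 1*(-47))))) = (8/15803 + √31670/15803)/(((86 + 47)*(4 + (86 + 47)))) = (8/15803 + √31670/15803)/((133*(4 + 133))) = (8/15803 + √31670/15803)/((133*137)) = (8/15803 + √31670/15803)/18221 = (8/15803 + √31670/15803)*(1/18221) = 8/287946463 + √31670/287946463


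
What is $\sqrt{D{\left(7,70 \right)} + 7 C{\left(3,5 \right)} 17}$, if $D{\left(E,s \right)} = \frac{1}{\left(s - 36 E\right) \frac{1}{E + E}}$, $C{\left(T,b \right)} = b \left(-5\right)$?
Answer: $\frac{2 i \sqrt{125697}}{13} \approx 54.544 i$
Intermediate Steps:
$C{\left(T,b \right)} = - 5 b$
$D{\left(E,s \right)} = \frac{2 E}{s - 36 E}$ ($D{\left(E,s \right)} = \frac{1}{\left(s - 36 E\right) \frac{1}{2 E}} = \frac{1}{\frac{1}{2} \frac{1}{E} \left(s - 36 E\right)} = \frac{2 E}{s - 36 E}$)
$\sqrt{D{\left(7,70 \right)} + 7 C{\left(3,5 \right)} 17} = \sqrt{2 \cdot 7 \frac{1}{70 - 252} + 7 \left(\left(-5\right) 5\right) 17} = \sqrt{2 \cdot 7 \frac{1}{70 - 252} + 7 \left(-25\right) 17} = \sqrt{2 \cdot 7 \frac{1}{-182} - 2975} = \sqrt{2 \cdot 7 \left(- \frac{1}{182}\right) - 2975} = \sqrt{- \frac{1}{13} - 2975} = \sqrt{- \frac{38676}{13}} = \frac{2 i \sqrt{125697}}{13}$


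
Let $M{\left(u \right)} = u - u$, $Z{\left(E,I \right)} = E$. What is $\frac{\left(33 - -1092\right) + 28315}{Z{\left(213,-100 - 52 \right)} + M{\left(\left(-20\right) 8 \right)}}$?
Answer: $\frac{29440}{213} \approx 138.22$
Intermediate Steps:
$M{\left(u \right)} = 0$
$\frac{\left(33 - -1092\right) + 28315}{Z{\left(213,-100 - 52 \right)} + M{\left(\left(-20\right) 8 \right)}} = \frac{\left(33 - -1092\right) + 28315}{213 + 0} = \frac{\left(33 + 1092\right) + 28315}{213} = \left(1125 + 28315\right) \frac{1}{213} = 29440 \cdot \frac{1}{213} = \frac{29440}{213}$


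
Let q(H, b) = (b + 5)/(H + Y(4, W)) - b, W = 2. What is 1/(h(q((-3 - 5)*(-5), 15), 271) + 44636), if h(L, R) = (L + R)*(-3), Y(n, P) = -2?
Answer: 19/833462 ≈ 2.2796e-5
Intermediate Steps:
q(H, b) = -b + (5 + b)/(-2 + H) (q(H, b) = (b + 5)/(H - 2) - b = (5 + b)/(-2 + H) - b = -b + (5 + b)/(-2 + H))
h(L, R) = -3*L - 3*R
1/(h(q((-3 - 5)*(-5), 15), 271) + 44636) = 1/((-3*(5 + 3*15 - 1*(-3 - 5)*(-5)*15)/(-2 + (-3 - 5)*(-5)) - 3*271) + 44636) = 1/((-3*(5 + 45 - 1*(-8*(-5))*15)/(-2 - 8*(-5)) - 813) + 44636) = 1/((-3*(5 + 45 - 1*40*15)/(-2 + 40) - 813) + 44636) = 1/((-3*(5 + 45 - 600)/38 - 813) + 44636) = 1/((-3*(-550)/38 - 813) + 44636) = 1/((-3*(-275/19) - 813) + 44636) = 1/((825/19 - 813) + 44636) = 1/(-14622/19 + 44636) = 1/(833462/19) = 19/833462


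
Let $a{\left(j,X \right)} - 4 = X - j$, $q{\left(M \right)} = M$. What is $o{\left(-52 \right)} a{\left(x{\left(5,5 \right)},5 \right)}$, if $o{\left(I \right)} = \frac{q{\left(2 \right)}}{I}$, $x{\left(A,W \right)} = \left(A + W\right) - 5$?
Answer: $- \frac{2}{13} \approx -0.15385$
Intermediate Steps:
$x{\left(A,W \right)} = -5 + A + W$
$o{\left(I \right)} = \frac{2}{I}$
$a{\left(j,X \right)} = 4 + X - j$ ($a{\left(j,X \right)} = 4 + \left(X - j\right) = 4 + X - j$)
$o{\left(-52 \right)} a{\left(x{\left(5,5 \right)},5 \right)} = \frac{2}{-52} \left(4 + 5 - \left(-5 + 5 + 5\right)\right) = 2 \left(- \frac{1}{52}\right) \left(4 + 5 - 5\right) = - \frac{4 + 5 - 5}{26} = \left(- \frac{1}{26}\right) 4 = - \frac{2}{13}$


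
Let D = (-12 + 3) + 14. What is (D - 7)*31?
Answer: -62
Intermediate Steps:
D = 5 (D = -9 + 14 = 5)
(D - 7)*31 = (5 - 7)*31 = -2*31 = -62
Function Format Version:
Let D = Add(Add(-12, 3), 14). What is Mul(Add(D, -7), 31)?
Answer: -62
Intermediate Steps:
D = 5 (D = Add(-9, 14) = 5)
Mul(Add(D, -7), 31) = Mul(Add(5, -7), 31) = Mul(-2, 31) = -62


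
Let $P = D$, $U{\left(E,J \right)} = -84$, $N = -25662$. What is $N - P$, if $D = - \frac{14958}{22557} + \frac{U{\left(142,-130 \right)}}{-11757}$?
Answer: $- \frac{756161823580}{29466961} \approx -25661.0$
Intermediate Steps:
$D = - \frac{19329602}{29466961}$ ($D = - \frac{14958}{22557} - \frac{84}{-11757} = \left(-14958\right) \frac{1}{22557} - - \frac{28}{3919} = - \frac{4986}{7519} + \frac{28}{3919} = - \frac{19329602}{29466961} \approx -0.65598$)
$P = - \frac{19329602}{29466961} \approx -0.65598$
$N - P = -25662 - - \frac{19329602}{29466961} = -25662 + \frac{19329602}{29466961} = - \frac{756161823580}{29466961}$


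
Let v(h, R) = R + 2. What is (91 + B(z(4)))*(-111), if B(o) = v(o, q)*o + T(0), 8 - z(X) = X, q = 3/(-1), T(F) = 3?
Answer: -9990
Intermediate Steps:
q = -3 (q = 3*(-1) = -3)
z(X) = 8 - X
v(h, R) = 2 + R
B(o) = 3 - o (B(o) = (2 - 3)*o + 3 = -o + 3 = 3 - o)
(91 + B(z(4)))*(-111) = (91 + (3 - (8 - 1*4)))*(-111) = (91 + (3 - (8 - 4)))*(-111) = (91 + (3 - 1*4))*(-111) = (91 + (3 - 4))*(-111) = (91 - 1)*(-111) = 90*(-111) = -9990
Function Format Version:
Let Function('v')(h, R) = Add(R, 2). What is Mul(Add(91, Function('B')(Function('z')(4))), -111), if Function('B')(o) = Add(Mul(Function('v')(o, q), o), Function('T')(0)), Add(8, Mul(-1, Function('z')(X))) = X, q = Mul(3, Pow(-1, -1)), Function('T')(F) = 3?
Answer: -9990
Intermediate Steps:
q = -3 (q = Mul(3, -1) = -3)
Function('z')(X) = Add(8, Mul(-1, X))
Function('v')(h, R) = Add(2, R)
Function('B')(o) = Add(3, Mul(-1, o)) (Function('B')(o) = Add(Mul(Add(2, -3), o), 3) = Add(Mul(-1, o), 3) = Add(3, Mul(-1, o)))
Mul(Add(91, Function('B')(Function('z')(4))), -111) = Mul(Add(91, Add(3, Mul(-1, Add(8, Mul(-1, 4))))), -111) = Mul(Add(91, Add(3, Mul(-1, Add(8, -4)))), -111) = Mul(Add(91, Add(3, Mul(-1, 4))), -111) = Mul(Add(91, Add(3, -4)), -111) = Mul(Add(91, -1), -111) = Mul(90, -111) = -9990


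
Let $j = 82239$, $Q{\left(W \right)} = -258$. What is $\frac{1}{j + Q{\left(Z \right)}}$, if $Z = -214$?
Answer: $\frac{1}{81981} \approx 1.2198 \cdot 10^{-5}$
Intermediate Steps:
$\frac{1}{j + Q{\left(Z \right)}} = \frac{1}{82239 - 258} = \frac{1}{81981}$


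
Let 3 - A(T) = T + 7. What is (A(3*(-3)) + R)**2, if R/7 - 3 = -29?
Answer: 31329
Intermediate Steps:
R = -182 (R = 21 + 7*(-29) = 21 - 203 = -182)
A(T) = -4 - T (A(T) = 3 - (T + 7) = 3 - (7 + T) = 3 + (-7 - T) = -4 - T)
(A(3*(-3)) + R)**2 = ((-4 - 3*(-3)) - 182)**2 = ((-4 - 1*(-9)) - 182)**2 = ((-4 + 9) - 182)**2 = (5 - 182)**2 = (-177)**2 = 31329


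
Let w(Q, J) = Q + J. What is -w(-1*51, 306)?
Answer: -255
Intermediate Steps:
w(Q, J) = J + Q
-w(-1*51, 306) = -(306 - 1*51) = -(306 - 51) = -1*255 = -255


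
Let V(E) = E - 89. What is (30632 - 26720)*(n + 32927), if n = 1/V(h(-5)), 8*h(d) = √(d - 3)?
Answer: 2720861657704/21123 - 2608*I*√2/21123 ≈ 1.2881e+8 - 0.17461*I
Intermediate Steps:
h(d) = √(-3 + d)/8 (h(d) = √(d - 3)/8 = √(-3 + d)/8)
V(E) = -89 + E
n = 1/(-89 + I*√2/4) (n = 1/(-89 + √(-3 - 5)/8) = 1/(-89 + √(-8)/8) = 1/(-89 + (2*I*√2)/8) = 1/(-89 + I*√2/4) ≈ -0.011236 - 4.463e-5*I)
(30632 - 26720)*(n + 32927) = (30632 - 26720)*((-712/63369 - 2*I*√2/63369) + 32927) = 3912*(2086550351/63369 - 2*I*√2/63369) = 2720861657704/21123 - 2608*I*√2/21123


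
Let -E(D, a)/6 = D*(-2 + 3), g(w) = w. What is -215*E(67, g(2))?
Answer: 86430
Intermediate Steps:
E(D, a) = -6*D (E(D, a) = -6*D*(-2 + 3) = -6*D)
-215*E(67, g(2)) = -(-1290)*67 = -215*(-402) = 86430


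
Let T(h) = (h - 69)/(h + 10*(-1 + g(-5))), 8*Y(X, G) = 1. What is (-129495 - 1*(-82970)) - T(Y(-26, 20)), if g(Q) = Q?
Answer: -22286026/479 ≈ -46526.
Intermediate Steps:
Y(X, G) = ⅛ (Y(X, G) = (⅛)*1 = ⅛)
T(h) = (-69 + h)/(-60 + h) (T(h) = (h - 69)/(h + 10*(-1 - 5)) = (-69 + h)/(h + 10*(-6)) = (-69 + h)/(h - 60) = (-69 + h)/(-60 + h))
(-129495 - 1*(-82970)) - T(Y(-26, 20)) = (-129495 - 1*(-82970)) - (-69 + ⅛)/(-60 + ⅛) = (-129495 + 82970) - (-551)/((-479/8)*8) = -46525 - (-8)*(-551)/(479*8) = -46525 - 1*551/479 = -46525 - 551/479 = -22286026/479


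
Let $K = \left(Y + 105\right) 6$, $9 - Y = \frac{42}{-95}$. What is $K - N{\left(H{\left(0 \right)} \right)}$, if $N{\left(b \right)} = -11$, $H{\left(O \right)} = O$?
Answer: $\frac{66277}{95} \approx 697.65$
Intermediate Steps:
$Y = \frac{897}{95}$ ($Y = 9 - \frac{42}{-95} = 9 - 42 \left(- \frac{1}{95}\right) = 9 - - \frac{42}{95} = 9 + \frac{42}{95} = \frac{897}{95} \approx 9.4421$)
$K = \frac{65232}{95}$ ($K = \left(\frac{897}{95} + 105\right) 6 = \frac{10872}{95} \cdot 6 = \frac{65232}{95} \approx 686.65$)
$K - N{\left(H{\left(0 \right)} \right)} = \frac{65232}{95} - -11 = \frac{65232}{95} + 11 = \frac{66277}{95}$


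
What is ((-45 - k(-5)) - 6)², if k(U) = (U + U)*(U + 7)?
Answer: 961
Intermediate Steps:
k(U) = 2*U*(7 + U) (k(U) = (2*U)*(7 + U) = 2*U*(7 + U))
((-45 - k(-5)) - 6)² = ((-45 - 2*(-5)*(7 - 5)) - 6)² = ((-45 - 2*(-5)*2) - 6)² = ((-45 - 1*(-20)) - 6)² = ((-45 + 20) - 6)² = (-25 - 6)² = (-31)² = 961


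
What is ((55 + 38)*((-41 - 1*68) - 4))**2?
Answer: 110439081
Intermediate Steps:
((55 + 38)*((-41 - 1*68) - 4))**2 = (93*((-41 - 68) - 4))**2 = (93*(-109 - 4))**2 = (93*(-113))**2 = (-10509)**2 = 110439081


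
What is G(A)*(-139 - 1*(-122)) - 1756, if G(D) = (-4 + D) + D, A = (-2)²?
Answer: -1824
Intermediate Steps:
A = 4
G(D) = -4 + 2*D
G(A)*(-139 - 1*(-122)) - 1756 = (-4 + 2*4)*(-139 - 1*(-122)) - 1756 = (-4 + 8)*(-139 + 122) - 1756 = 4*(-17) - 1756 = -68 - 1756 = -1824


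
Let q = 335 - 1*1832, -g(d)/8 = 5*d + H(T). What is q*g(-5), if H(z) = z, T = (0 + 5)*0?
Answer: -299400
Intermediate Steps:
T = 0 (T = 5*0 = 0)
g(d) = -40*d (g(d) = -8*(5*d + 0) = -40*d)
q = -1497 (q = 335 - 1832 = -1497)
q*g(-5) = -(-59880)*(-5) = -1497*200 = -299400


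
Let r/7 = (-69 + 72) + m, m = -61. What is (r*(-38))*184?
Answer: 2838752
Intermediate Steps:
r = -406 (r = 7*((-69 + 72) - 61) = 7*(3 - 61) = 7*(-58) = -406)
(r*(-38))*184 = -406*(-38)*184 = 15428*184 = 2838752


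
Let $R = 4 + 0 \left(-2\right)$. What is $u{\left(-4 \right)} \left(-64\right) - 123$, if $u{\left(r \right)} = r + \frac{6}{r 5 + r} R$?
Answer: $197$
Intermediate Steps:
$R = 4$ ($R = 4 + 0 = 4$)
$u{\left(r \right)} = r + \frac{4}{r}$ ($u{\left(r \right)} = r + \frac{6}{r 5 + r} 4 = r + \frac{6}{5 r + r} 4 = r + \frac{6}{6 r} 4 = r + 6 \frac{1}{6 r} 4 = r + \frac{1}{r} 4 = r + \frac{4}{r}$)
$u{\left(-4 \right)} \left(-64\right) - 123 = \left(-4 + \frac{4}{-4}\right) \left(-64\right) - 123 = \left(-4 + 4 \left(- \frac{1}{4}\right)\right) \left(-64\right) - 123 = \left(-4 - 1\right) \left(-64\right) - 123 = \left(-5\right) \left(-64\right) - 123 = 320 - 123 = 197$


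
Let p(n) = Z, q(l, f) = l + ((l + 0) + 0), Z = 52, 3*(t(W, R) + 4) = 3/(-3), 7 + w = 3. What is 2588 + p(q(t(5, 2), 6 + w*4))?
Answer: 2640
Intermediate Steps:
w = -4 (w = -7 + 3 = -4)
t(W, R) = -13/3 (t(W, R) = -4 + (3/(-3))/3 = -4 + (3*(-⅓))/3 = -4 + (⅓)*(-1) = -4 - ⅓ = -13/3)
q(l, f) = 2*l (q(l, f) = l + (l + 0) = l + l = 2*l)
p(n) = 52
2588 + p(q(t(5, 2), 6 + w*4)) = 2588 + 52 = 2640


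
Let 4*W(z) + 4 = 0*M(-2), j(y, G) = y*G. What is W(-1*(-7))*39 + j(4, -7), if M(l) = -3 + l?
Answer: -67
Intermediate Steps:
j(y, G) = G*y
W(z) = -1 (W(z) = -1 + (0*(-3 - 2))/4 = -1 + (0*(-5))/4 = -1 + (¼)*0 = -1 + 0 = -1)
W(-1*(-7))*39 + j(4, -7) = -1*39 - 7*4 = -39 - 28 = -67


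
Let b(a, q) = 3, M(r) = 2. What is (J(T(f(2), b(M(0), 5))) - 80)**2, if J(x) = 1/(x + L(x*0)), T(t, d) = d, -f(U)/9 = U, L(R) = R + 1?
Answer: 101761/16 ≈ 6360.1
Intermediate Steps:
L(R) = 1 + R
f(U) = -9*U
J(x) = 1/(1 + x) (J(x) = 1/(x + (1 + x*0)) = 1/(x + (1 + 0)) = 1/(x + 1) = 1/(1 + x))
(J(T(f(2), b(M(0), 5))) - 80)**2 = (1/(1 + 3) - 80)**2 = (1/4 - 80)**2 = (-319/4)**2 = 101761/16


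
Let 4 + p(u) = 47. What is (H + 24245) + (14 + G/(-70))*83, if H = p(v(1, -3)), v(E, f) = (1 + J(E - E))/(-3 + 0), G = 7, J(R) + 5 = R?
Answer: 254417/10 ≈ 25442.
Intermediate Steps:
J(R) = -5 + R
v(E, f) = 4/3 (v(E, f) = (1 + (-5 + (E - E)))/(-3 + 0) = (1 + (-5 + 0))/(-3) = (1 - 5)*(-⅓) = -4*(-⅓) = 4/3)
p(u) = 43 (p(u) = -4 + 47 = 43)
H = 43
(H + 24245) + (14 + G/(-70))*83 = (43 + 24245) + (14 + 7/(-70))*83 = 24288 + (14 + 7*(-1/70))*83 = 24288 + (14 - ⅒)*83 = 24288 + (139/10)*83 = 24288 + 11537/10 = 254417/10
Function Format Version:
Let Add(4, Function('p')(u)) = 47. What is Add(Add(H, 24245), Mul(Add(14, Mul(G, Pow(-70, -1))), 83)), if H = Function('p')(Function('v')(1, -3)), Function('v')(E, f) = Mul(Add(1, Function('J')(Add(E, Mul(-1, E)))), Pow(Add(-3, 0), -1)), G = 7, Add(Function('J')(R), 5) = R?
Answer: Rational(254417, 10) ≈ 25442.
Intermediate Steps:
Function('J')(R) = Add(-5, R)
Function('v')(E, f) = Rational(4, 3) (Function('v')(E, f) = Mul(Add(1, Add(-5, Add(E, Mul(-1, E)))), Pow(Add(-3, 0), -1)) = Mul(Add(1, Add(-5, 0)), Pow(-3, -1)) = Mul(Add(1, -5), Rational(-1, 3)) = Mul(-4, Rational(-1, 3)) = Rational(4, 3))
Function('p')(u) = 43 (Function('p')(u) = Add(-4, 47) = 43)
H = 43
Add(Add(H, 24245), Mul(Add(14, Mul(G, Pow(-70, -1))), 83)) = Add(Add(43, 24245), Mul(Add(14, Mul(7, Pow(-70, -1))), 83)) = Add(24288, Mul(Add(14, Mul(7, Rational(-1, 70))), 83)) = Add(24288, Mul(Add(14, Rational(-1, 10)), 83)) = Add(24288, Mul(Rational(139, 10), 83)) = Add(24288, Rational(11537, 10)) = Rational(254417, 10)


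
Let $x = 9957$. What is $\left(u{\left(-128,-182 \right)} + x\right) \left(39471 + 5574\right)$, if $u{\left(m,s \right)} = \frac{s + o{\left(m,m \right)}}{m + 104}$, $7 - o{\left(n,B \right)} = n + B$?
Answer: $\frac{3586888305}{8} \approx 4.4836 \cdot 10^{8}$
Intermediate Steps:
$o{\left(n,B \right)} = 7 - B - n$ ($o{\left(n,B \right)} = 7 - \left(n + B\right) = 7 - \left(B + n\right) = 7 - B - n$)
$u{\left(m,s \right)} = \frac{7 + s - 2 m}{104 + m}$ ($u{\left(m,s \right)} = \frac{s - \left(-7 + 2 m\right)}{m + 104} = \frac{s - \left(-7 + 2 m\right)}{104 + m} = \frac{7 + s - 2 m}{104 + m}$)
$\left(u{\left(-128,-182 \right)} + x\right) \left(39471 + 5574\right) = \left(\frac{7 - 182 - -256}{104 - 128} + 9957\right) \left(39471 + 5574\right) = \left(\frac{7 - 182 + 256}{-24} + 9957\right) 45045 = \left(\left(- \frac{1}{24}\right) 81 + 9957\right) 45045 = \left(- \frac{27}{8} + 9957\right) 45045 = \frac{79629}{8} \cdot 45045 = \frac{3586888305}{8}$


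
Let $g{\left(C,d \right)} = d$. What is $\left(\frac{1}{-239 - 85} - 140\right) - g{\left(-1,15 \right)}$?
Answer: $- \frac{50221}{324} \approx -155.0$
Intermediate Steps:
$\left(\frac{1}{-239 - 85} - 140\right) - g{\left(-1,15 \right)} = \left(\frac{1}{-239 - 85} - 140\right) - 15 = \left(\frac{1}{-324} - 140\right) - 15 = \left(- \frac{1}{324} - 140\right) - 15 = - \frac{45361}{324} - 15 = - \frac{50221}{324}$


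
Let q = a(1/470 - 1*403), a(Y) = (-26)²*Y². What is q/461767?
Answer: 6063005008489/25501082575 ≈ 237.75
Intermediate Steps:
a(Y) = 676*Y²
q = 6063005008489/55225 (q = 676*(1/470 - 1*403)² = 676*(1/470 - 403)² = 676*(-189409/470)² = 676*(35875769281/220900) = 6063005008489/55225 ≈ 1.0979e+8)
q/461767 = (6063005008489/55225)/461767 = (6063005008489/55225)*(1/461767) = 6063005008489/25501082575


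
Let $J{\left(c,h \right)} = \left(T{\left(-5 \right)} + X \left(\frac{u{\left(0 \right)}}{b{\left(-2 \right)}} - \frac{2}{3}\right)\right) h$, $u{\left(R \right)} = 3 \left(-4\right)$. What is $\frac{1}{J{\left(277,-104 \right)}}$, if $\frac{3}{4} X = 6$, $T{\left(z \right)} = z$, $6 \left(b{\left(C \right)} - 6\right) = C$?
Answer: $\frac{51}{144664} \approx 0.00035254$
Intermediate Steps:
$b{\left(C \right)} = 6 + \frac{C}{6}$
$X = 8$ ($X = \frac{4}{3} \cdot 6 = 8$)
$u{\left(R \right)} = -12$
$J{\left(c,h \right)} = - \frac{1391 h}{51}$ ($J{\left(c,h \right)} = \left(-5 + 8 \left(- \frac{12}{6 + \frac{1}{6} \left(-2\right)} - \frac{2}{3}\right)\right) h = \left(-5 + 8 \left(- \frac{12}{6 - \frac{1}{3}} - \frac{2}{3}\right)\right) h = \left(-5 + 8 \left(- \frac{12}{\frac{17}{3}} - \frac{2}{3}\right)\right) h = \left(-5 + 8 \left(\left(-12\right) \frac{3}{17} - \frac{2}{3}\right)\right) h = \left(-5 + 8 \left(- \frac{36}{17} - \frac{2}{3}\right)\right) h = \left(-5 + 8 \left(- \frac{142}{51}\right)\right) h = \left(-5 - \frac{1136}{51}\right) h = - \frac{1391 h}{51}$)
$\frac{1}{J{\left(277,-104 \right)}} = \frac{1}{\left(- \frac{1391}{51}\right) \left(-104\right)} = \frac{1}{\frac{144664}{51}} = \frac{51}{144664}$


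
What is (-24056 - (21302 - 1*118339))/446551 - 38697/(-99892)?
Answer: 24570402099/44606872492 ≈ 0.55082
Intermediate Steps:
(-24056 - (21302 - 1*118339))/446551 - 38697/(-99892) = (-24056 - (21302 - 118339))*(1/446551) - 38697*(-1/99892) = (-24056 - 1*(-97037))*(1/446551) + 38697/99892 = (-24056 + 97037)*(1/446551) + 38697/99892 = 72981*(1/446551) + 38697/99892 = 72981/446551 + 38697/99892 = 24570402099/44606872492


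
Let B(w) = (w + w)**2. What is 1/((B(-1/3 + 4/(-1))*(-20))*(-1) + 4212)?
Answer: 9/51428 ≈ 0.00017500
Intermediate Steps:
B(w) = 4*w**2 (B(w) = (2*w)**2 = 4*w**2)
1/((B(-1/3 + 4/(-1))*(-20))*(-1) + 4212) = 1/(((4*(-1/3 + 4/(-1))**2)*(-20))*(-1) + 4212) = 1/(((4*(-1*1/3 + 4*(-1))**2)*(-20))*(-1) + 4212) = 1/(((4*(-1/3 - 4)**2)*(-20))*(-1) + 4212) = 1/(((4*(-13/3)**2)*(-20))*(-1) + 4212) = 1/(((4*(169/9))*(-20))*(-1) + 4212) = 1/(((676/9)*(-20))*(-1) + 4212) = 1/(-13520/9*(-1) + 4212) = 1/(13520/9 + 4212) = 1/(51428/9) = 9/51428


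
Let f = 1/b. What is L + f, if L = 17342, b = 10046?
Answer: 174217733/10046 ≈ 17342.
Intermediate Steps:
f = 1/10046 ≈ 9.9542e-5
L + f = 17342 + 1/10046 = 174217733/10046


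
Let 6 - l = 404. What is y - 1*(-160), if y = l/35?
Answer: 5202/35 ≈ 148.63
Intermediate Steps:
l = -398 (l = 6 - 1*404 = 6 - 404 = -398)
y = -398/35 ≈ -11.371
y - 1*(-160) = -398/35 - 1*(-160) = -398/35 + 160 = 5202/35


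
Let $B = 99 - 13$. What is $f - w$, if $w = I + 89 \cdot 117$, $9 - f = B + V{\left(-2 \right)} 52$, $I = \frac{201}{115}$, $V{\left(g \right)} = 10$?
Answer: $- \frac{1266351}{115} \approx -11012.0$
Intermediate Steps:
$B = 86$
$I = \frac{201}{115}$ ($I = 201 \cdot \frac{1}{115} = \frac{201}{115} \approx 1.7478$)
$f = -597$ ($f = 9 - \left(86 + 10 \cdot 52\right) = 9 - \left(86 + 520\right) = 9 - 606 = -597$)
$w = \frac{1197696}{115}$ ($w = \frac{201}{115} + 89 \cdot 117 = \frac{201}{115} + 10413 = \frac{1197696}{115} \approx 10415.0$)
$f - w = -597 - \frac{1197696}{115} = - \frac{1266351}{115}$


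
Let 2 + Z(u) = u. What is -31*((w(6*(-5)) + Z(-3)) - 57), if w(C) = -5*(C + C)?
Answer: -7378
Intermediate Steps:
w(C) = -10*C
Z(u) = -2 + u
-31*((w(6*(-5)) + Z(-3)) - 57) = -31*((-60*(-5) + (-2 - 3)) - 57) = -31*((-10*(-30) - 5) - 57) = -31*((300 - 5) - 57) = -31*(295 - 57) = -31*238 = -7378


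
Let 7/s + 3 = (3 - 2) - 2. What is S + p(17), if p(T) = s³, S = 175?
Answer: 10857/64 ≈ 169.64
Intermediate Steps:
s = -7/4 (s = 7/(-3 + ((3 - 2) - 2)) = 7/(-3 + (1 - 2)) = 7/(-3 - 1) = 7/(-4) = 7*(-¼) = -7/4 ≈ -1.7500)
p(T) = -343/64 (p(T) = (-7/4)³ = -343/64)
S + p(17) = 175 - 343/64 = 10857/64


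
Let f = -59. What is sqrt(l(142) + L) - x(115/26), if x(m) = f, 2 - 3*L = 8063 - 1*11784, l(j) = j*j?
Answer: 59 + sqrt(21405) ≈ 205.30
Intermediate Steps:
l(j) = j**2
L = 1241 (L = 2/3 - (8063 - 1*11784)/3 = 2/3 - (8063 - 11784)/3 = 2/3 - 1/3*(-3721) = 2/3 + 3721/3 = 1241)
x(m) = -59
sqrt(l(142) + L) - x(115/26) = sqrt(142**2 + 1241) - 1*(-59) = sqrt(20164 + 1241) + 59 = sqrt(21405) + 59 = 59 + sqrt(21405)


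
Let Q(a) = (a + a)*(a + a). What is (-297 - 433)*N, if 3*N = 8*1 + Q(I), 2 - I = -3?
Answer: -26280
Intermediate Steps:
I = 5 (I = 2 - 1*(-3) = 2 + 3 = 5)
Q(a) = 4*a² (Q(a) = (2*a)*(2*a) = 4*a²)
N = 36 (N = (8*1 + 4*5²)/3 = (8 + 4*25)/3 = (8 + 100)/3 = (⅓)*108 = 36)
(-297 - 433)*N = (-297 - 433)*36 = -730*36 = -26280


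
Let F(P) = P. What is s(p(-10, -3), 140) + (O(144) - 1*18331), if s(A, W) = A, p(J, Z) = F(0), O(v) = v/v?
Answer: -18330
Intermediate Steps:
O(v) = 1
p(J, Z) = 0
s(p(-10, -3), 140) + (O(144) - 1*18331) = 0 + (1 - 1*18331) = 0 + (1 - 18331) = 0 - 18330 = -18330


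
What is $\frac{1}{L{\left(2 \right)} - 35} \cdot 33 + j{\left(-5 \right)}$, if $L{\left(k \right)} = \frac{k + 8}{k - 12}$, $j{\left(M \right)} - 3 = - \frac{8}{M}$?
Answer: $\frac{221}{60} \approx 3.6833$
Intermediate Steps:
$j{\left(M \right)} = 3 - \frac{8}{M}$
$L{\left(k \right)} = \frac{8 + k}{-12 + k}$
$\frac{1}{L{\left(2 \right)} - 35} \cdot 33 + j{\left(-5 \right)} = \frac{1}{\frac{8 + 2}{-12 + 2} - 35} \cdot 33 + \left(3 - \frac{8}{-5}\right) = \frac{1}{\frac{1}{-10} \cdot 10 - 35} \cdot 33 + \left(3 - - \frac{8}{5}\right) = \frac{1}{\left(- \frac{1}{10}\right) 10 - 35} \cdot 33 + \left(3 + \frac{8}{5}\right) = \frac{1}{-1 - 35} \cdot 33 + \frac{23}{5} = \frac{1}{-36} \cdot 33 + \frac{23}{5} = \left(- \frac{1}{36}\right) 33 + \frac{23}{5} = - \frac{11}{12} + \frac{23}{5} = \frac{221}{60}$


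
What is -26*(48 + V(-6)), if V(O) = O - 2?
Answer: -1040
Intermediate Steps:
V(O) = -2 + O
-26*(48 + V(-6)) = -26*(48 + (-2 - 6)) = -26*(48 - 8) = -26*40 = -1040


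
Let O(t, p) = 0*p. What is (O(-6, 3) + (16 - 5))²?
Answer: 121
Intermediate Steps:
O(t, p) = 0
(O(-6, 3) + (16 - 5))² = (0 + (16 - 5))² = (0 + 11)² = 11² = 121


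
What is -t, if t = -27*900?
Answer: 24300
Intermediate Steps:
t = -24300
-t = -1*(-24300) = 24300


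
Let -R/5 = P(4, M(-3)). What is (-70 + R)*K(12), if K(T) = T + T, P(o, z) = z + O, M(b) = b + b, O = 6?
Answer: -1680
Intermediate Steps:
M(b) = 2*b
P(o, z) = 6 + z (P(o, z) = z + 6 = 6 + z)
K(T) = 2*T
R = 0 (R = -5*(6 + 2*(-3)) = -5*(6 - 6) = -5*0 = 0)
(-70 + R)*K(12) = (-70 + 0)*(2*12) = -70*24 = -1680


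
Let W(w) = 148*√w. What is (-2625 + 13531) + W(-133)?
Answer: 10906 + 148*I*√133 ≈ 10906.0 + 1706.8*I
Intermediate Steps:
(-2625 + 13531) + W(-133) = (-2625 + 13531) + 148*√(-133) = 10906 + 148*(I*√133) = 10906 + 148*I*√133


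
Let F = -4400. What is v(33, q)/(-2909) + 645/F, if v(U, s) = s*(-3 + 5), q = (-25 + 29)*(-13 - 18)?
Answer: -157021/2559920 ≈ -0.061338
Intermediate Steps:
q = -124 (q = 4*(-31) = -124)
v(U, s) = 2*s (v(U, s) = s*2 = 2*s)
v(33, q)/(-2909) + 645/F = (2*(-124))/(-2909) + 645/(-4400) = -248*(-1/2909) + 645*(-1/4400) = 248/2909 - 129/880 = -157021/2559920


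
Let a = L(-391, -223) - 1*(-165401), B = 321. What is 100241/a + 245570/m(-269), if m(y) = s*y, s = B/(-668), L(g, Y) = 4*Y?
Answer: 26994837096949/14205187641 ≈ 1900.4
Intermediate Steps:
s = -321/668 (s = 321/(-668) = 321*(-1/668) = -321/668 ≈ -0.48054)
a = 164509 (a = 4*(-223) - 1*(-165401) = -892 + 165401 = 164509)
m(y) = -321*y/668
100241/a + 245570/m(-269) = 100241/164509 + 245570/((-321/668*(-269))) = 100241*(1/164509) + 245570/(86349/668) = 100241/164509 + 245570*(668/86349) = 100241/164509 + 164040760/86349 = 26994837096949/14205187641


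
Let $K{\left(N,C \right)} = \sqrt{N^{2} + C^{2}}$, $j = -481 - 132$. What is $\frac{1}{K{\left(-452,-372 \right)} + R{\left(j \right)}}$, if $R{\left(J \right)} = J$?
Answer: $- \frac{613}{33081} - \frac{4 \sqrt{21418}}{33081} \approx -0.036226$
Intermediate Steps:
$j = -613$
$K{\left(N,C \right)} = \sqrt{C^{2} + N^{2}}$
$\frac{1}{K{\left(-452,-372 \right)} + R{\left(j \right)}} = \frac{1}{\sqrt{\left(-372\right)^{2} + \left(-452\right)^{2}} - 613} = \frac{1}{\sqrt{138384 + 204304} - 613} = \frac{1}{\sqrt{342688} - 613} = \frac{1}{4 \sqrt{21418} - 613} = \frac{1}{-613 + 4 \sqrt{21418}}$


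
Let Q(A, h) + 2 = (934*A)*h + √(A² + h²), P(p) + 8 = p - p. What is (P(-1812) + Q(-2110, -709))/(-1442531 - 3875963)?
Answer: -698627325/2659247 - √4954781/5318494 ≈ -262.72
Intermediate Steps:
P(p) = -8 (P(p) = -8 + (p - p) = -8 + 0 = -8)
Q(A, h) = -2 + √(A² + h²) + 934*A*h (Q(A, h) = -2 + ((934*A)*h + √(A² + h²)) = -2 + (934*A*h + √(A² + h²)) = -2 + (√(A² + h²) + 934*A*h) = -2 + √(A² + h²) + 934*A*h)
(P(-1812) + Q(-2110, -709))/(-1442531 - 3875963) = (-8 + (-2 + √((-2110)² + (-709)²) + 934*(-2110)*(-709)))/(-1442531 - 3875963) = (-8 + (-2 + √(4452100 + 502681) + 1397254660))/(-5318494) = (-8 + (-2 + √4954781 + 1397254660))*(-1/5318494) = (-8 + (1397254658 + √4954781))*(-1/5318494) = (1397254650 + √4954781)*(-1/5318494) = -698627325/2659247 - √4954781/5318494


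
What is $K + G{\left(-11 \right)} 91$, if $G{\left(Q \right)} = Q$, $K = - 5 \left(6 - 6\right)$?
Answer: $-1001$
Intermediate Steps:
$K = 0$ ($K = \left(-5\right) 0 = 0$)
$K + G{\left(-11 \right)} 91 = 0 - 1001 = -1001$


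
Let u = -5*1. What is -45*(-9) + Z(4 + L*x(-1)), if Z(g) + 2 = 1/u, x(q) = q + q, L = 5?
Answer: 2014/5 ≈ 402.80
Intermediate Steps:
u = -5
x(q) = 2*q
Z(g) = -11/5 (Z(g) = -2 + 1/(-5) = -2 - 1/5 = -11/5)
-45*(-9) + Z(4 + L*x(-1)) = -45*(-9) - 11/5 = 405 - 11/5 = 2014/5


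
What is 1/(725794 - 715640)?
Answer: 1/10154 ≈ 9.8483e-5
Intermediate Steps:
1/(725794 - 715640) = 1/10154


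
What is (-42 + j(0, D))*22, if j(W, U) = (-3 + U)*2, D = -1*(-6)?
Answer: -792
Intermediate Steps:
D = 6
j(W, U) = -6 + 2*U
(-42 + j(0, D))*22 = (-42 + (-6 + 2*6))*22 = (-42 + (-6 + 12))*22 = (-42 + 6)*22 = -36*22 = -792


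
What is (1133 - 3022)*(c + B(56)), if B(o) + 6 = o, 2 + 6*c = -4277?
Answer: 7516331/6 ≈ 1.2527e+6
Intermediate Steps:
c = -4279/6 (c = -⅓ + (⅙)*(-4277) = -⅓ - 4277/6 = -4279/6 ≈ -713.17)
B(o) = -6 + o
(1133 - 3022)*(c + B(56)) = (1133 - 3022)*(-4279/6 + (-6 + 56)) = -1889*(-4279/6 + 50) = -1889*(-3979/6) = 7516331/6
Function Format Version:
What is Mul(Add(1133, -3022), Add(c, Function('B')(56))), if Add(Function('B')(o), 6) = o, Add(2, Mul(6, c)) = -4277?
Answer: Rational(7516331, 6) ≈ 1.2527e+6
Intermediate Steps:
c = Rational(-4279, 6) (c = Add(Rational(-1, 3), Mul(Rational(1, 6), -4277)) = Add(Rational(-1, 3), Rational(-4277, 6)) = Rational(-4279, 6) ≈ -713.17)
Function('B')(o) = Add(-6, o)
Mul(Add(1133, -3022), Add(c, Function('B')(56))) = Mul(Add(1133, -3022), Add(Rational(-4279, 6), Add(-6, 56))) = Mul(-1889, Add(Rational(-4279, 6), 50)) = Mul(-1889, Rational(-3979, 6)) = Rational(7516331, 6)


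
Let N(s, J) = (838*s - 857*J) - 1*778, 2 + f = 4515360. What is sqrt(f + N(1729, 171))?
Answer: sqrt(5816935) ≈ 2411.8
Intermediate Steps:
f = 4515358 (f = -2 + 4515360 = 4515358)
N(s, J) = -778 - 857*J + 838*s (N(s, J) = (-857*J + 838*s) - 778 = -778 - 857*J + 838*s)
sqrt(f + N(1729, 171)) = sqrt(4515358 + (-778 - 857*171 + 838*1729)) = sqrt(4515358 + (-778 - 146547 + 1448902)) = sqrt(4515358 + 1301577) = sqrt(5816935)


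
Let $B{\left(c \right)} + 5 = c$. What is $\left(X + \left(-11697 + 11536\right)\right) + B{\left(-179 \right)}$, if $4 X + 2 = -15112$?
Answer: $- \frac{8247}{2} \approx -4123.5$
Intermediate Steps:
$B{\left(c \right)} = -5 + c$
$X = - \frac{7557}{2}$ ($X = - \frac{1}{2} + \frac{1}{4} \left(-15112\right) = - \frac{1}{2} - 3778 = - \frac{7557}{2} \approx -3778.5$)
$\left(X + \left(-11697 + 11536\right)\right) + B{\left(-179 \right)} = \left(- \frac{7557}{2} + \left(-11697 + 11536\right)\right) - 184 = \left(- \frac{7557}{2} - 161\right) - 184 = - \frac{7879}{2} - 184 = - \frac{8247}{2}$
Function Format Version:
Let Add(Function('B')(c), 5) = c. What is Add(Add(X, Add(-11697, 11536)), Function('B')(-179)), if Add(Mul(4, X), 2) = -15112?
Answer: Rational(-8247, 2) ≈ -4123.5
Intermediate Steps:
Function('B')(c) = Add(-5, c)
X = Rational(-7557, 2) (X = Add(Rational(-1, 2), Mul(Rational(1, 4), -15112)) = Add(Rational(-1, 2), -3778) = Rational(-7557, 2) ≈ -3778.5)
Add(Add(X, Add(-11697, 11536)), Function('B')(-179)) = Add(Add(Rational(-7557, 2), Add(-11697, 11536)), Add(-5, -179)) = Add(Add(Rational(-7557, 2), -161), -184) = Add(Rational(-7879, 2), -184) = Rational(-8247, 2)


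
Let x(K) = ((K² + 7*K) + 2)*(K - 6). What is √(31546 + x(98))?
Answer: √978410 ≈ 989.15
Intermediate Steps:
x(K) = (-6 + K)*(2 + K² + 7*K) (x(K) = (2 + K² + 7*K)*(-6 + K) = (-6 + K)*(2 + K² + 7*K))
√(31546 + x(98)) = √(31546 + (-12 + 98² + 98³ - 40*98)) = √(31546 + (-12 + 9604 + 941192 - 3920)) = √(31546 + 946864) = √978410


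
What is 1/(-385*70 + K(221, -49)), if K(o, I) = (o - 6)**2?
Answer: 1/19275 ≈ 5.1881e-5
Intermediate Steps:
K(o, I) = (-6 + o)**2
1/(-385*70 + K(221, -49)) = 1/(-385*70 + (-6 + 221)**2) = 1/(-26950 + 215**2) = 1/(-26950 + 46225) = 1/19275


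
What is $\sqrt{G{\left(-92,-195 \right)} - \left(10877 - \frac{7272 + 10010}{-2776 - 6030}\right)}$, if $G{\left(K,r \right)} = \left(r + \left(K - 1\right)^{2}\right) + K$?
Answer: $\frac{3 i \sqrt{5421651662}}{4403} \approx 50.169 i$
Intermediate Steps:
$G{\left(K,r \right)} = K + r + \left(-1 + K\right)^{2}$ ($G{\left(K,r \right)} = \left(r + \left(K - 1\right)^{2}\right) + K = \left(r + \left(-1 + K\right)^{2}\right) + K = K + r + \left(-1 + K\right)^{2}$)
$\sqrt{G{\left(-92,-195 \right)} - \left(10877 - \frac{7272 + 10010}{-2776 - 6030}\right)} = \sqrt{\left(-92 - 195 + \left(-1 - 92\right)^{2}\right) - \left(10877 - \frac{7272 + 10010}{-2776 - 6030}\right)} = \sqrt{\left(-92 - 195 + \left(-93\right)^{2}\right) - \left(10877 - \frac{17282}{-8806}\right)} = \sqrt{\left(-92 - 195 + 8649\right) + \left(17282 \left(- \frac{1}{8806}\right) - 10877\right)} = \sqrt{8362 - \frac{47900072}{4403}} = \sqrt{- \frac{11082186}{4403}} = \frac{3 i \sqrt{5421651662}}{4403}$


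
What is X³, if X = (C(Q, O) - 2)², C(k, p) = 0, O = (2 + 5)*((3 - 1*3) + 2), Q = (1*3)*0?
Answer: 64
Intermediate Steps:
Q = 0 (Q = 3*0 = 0)
O = 14 (O = 7*((3 - 3) + 2) = 7*(0 + 2) = 7*2 = 14)
X = 4 (X = (0 - 2)² = (-2)² = 4)
X³ = 4³ = 64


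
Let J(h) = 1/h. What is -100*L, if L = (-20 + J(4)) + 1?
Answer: 1875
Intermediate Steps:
L = -75/4 (L = (-20 + 1/4) + 1 = (-20 + ¼) + 1 = -79/4 + 1 = -75/4 ≈ -18.750)
-100*L = -100*(-75/4) = 1875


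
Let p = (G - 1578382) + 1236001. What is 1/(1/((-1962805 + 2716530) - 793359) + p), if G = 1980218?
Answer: 39634/64914031657 ≈ 6.1056e-7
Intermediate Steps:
p = 1637837 (p = (1980218 - 1578382) + 1236001 = 401836 + 1236001 = 1637837)
1/(1/((-1962805 + 2716530) - 793359) + p) = 1/(1/((-1962805 + 2716530) - 793359) + 1637837) = 1/(1/(753725 - 793359) + 1637837) = 1/(1/(-39634) + 1637837) = 1/(-1/39634 + 1637837) = 1/(64914031657/39634) = 39634/64914031657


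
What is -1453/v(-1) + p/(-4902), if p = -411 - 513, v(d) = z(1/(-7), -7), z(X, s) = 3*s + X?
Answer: 8332499/120916 ≈ 68.911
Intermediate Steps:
z(X, s) = X + 3*s
v(d) = -148/7 (v(d) = 1/(-7) + 3*(-7) = -⅐ - 21 = -148/7)
p = -924
-1453/v(-1) + p/(-4902) = -1453/(-148/7) - 924/(-4902) = -1453*(-7/148) - 924*(-1/4902) = 10171/148 + 154/817 = 8332499/120916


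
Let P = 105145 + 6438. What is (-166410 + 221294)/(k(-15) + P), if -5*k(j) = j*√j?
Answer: 1531030343/3112691506 - 41163*I*√15/3112691506 ≈ 0.49187 - 5.1217e-5*I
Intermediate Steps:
k(j) = -j^(3/2)/5 (k(j) = -j*√j/5 = -j^(3/2)/5)
P = 111583
(-166410 + 221294)/(k(-15) + P) = (-166410 + 221294)/(-(-3)*I*√15 + 111583) = 54884/(-(-3)*I*√15 + 111583) = 54884/(3*I*√15 + 111583) = 54884/(111583 + 3*I*√15)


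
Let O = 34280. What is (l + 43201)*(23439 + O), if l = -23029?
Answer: 1164307668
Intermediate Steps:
(l + 43201)*(23439 + O) = (-23029 + 43201)*(23439 + 34280) = 20172*57719 = 1164307668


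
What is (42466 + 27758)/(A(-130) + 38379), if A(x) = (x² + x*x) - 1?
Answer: 35112/36089 ≈ 0.97293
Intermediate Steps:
A(x) = -1 + 2*x² (A(x) = (x² + x²) - 1 = 2*x² - 1 = -1 + 2*x²)
(42466 + 27758)/(A(-130) + 38379) = (42466 + 27758)/((-1 + 2*(-130)²) + 38379) = 70224/((-1 + 2*16900) + 38379) = 70224/((-1 + 33800) + 38379) = 70224/(33799 + 38379) = 70224/72178 = 70224*(1/72178) = 35112/36089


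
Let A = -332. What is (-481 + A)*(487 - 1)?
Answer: -395118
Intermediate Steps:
(-481 + A)*(487 - 1) = (-481 - 332)*(487 - 1) = -813*486 = -395118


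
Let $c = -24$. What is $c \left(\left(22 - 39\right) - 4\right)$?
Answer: $504$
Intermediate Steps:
$c \left(\left(22 - 39\right) - 4\right) = - 24 \left(\left(22 - 39\right) - 4\right) = - 24 \left(-17 - 4\right) = \left(-24\right) \left(-21\right) = 504$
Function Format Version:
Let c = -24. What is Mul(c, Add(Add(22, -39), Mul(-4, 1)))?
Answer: 504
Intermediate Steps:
Mul(c, Add(Add(22, -39), Mul(-4, 1))) = Mul(-24, Add(Add(22, -39), Mul(-4, 1))) = Mul(-24, Add(-17, -4)) = Mul(-24, -21) = 504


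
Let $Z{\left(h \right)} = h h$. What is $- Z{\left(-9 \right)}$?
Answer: $-81$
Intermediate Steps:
$Z{\left(h \right)} = h^{2}$
$- Z{\left(-9 \right)} = - \left(-9\right)^{2} = \left(-1\right) 81 = -81$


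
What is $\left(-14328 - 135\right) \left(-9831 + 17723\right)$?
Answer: $-114141996$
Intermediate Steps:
$\left(-14328 - 135\right) \left(-9831 + 17723\right) = \left(-14463\right) 7892 = -114141996$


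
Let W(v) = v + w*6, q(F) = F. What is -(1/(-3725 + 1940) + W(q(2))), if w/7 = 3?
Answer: -228479/1785 ≈ -128.00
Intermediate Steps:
w = 21 (w = 7*3 = 21)
W(v) = 126 + v (W(v) = v + 21*6 = v + 126 = 126 + v)
-(1/(-3725 + 1940) + W(q(2))) = -(1/(-3725 + 1940) + (126 + 2)) = -(1/(-1785) + 128) = -(-1/1785 + 128) = -1*228479/1785 = -228479/1785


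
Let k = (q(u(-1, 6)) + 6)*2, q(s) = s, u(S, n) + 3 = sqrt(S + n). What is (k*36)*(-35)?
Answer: -7560 - 2520*sqrt(5) ≈ -13195.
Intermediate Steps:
u(S, n) = -3 + sqrt(S + n)
k = 6 + 2*sqrt(5) (k = ((-3 + sqrt(-1 + 6)) + 6)*2 = ((-3 + sqrt(5)) + 6)*2 = (3 + sqrt(5))*2 = 6 + 2*sqrt(5) ≈ 10.472)
(k*36)*(-35) = ((6 + 2*sqrt(5))*36)*(-35) = (216 + 72*sqrt(5))*(-35) = -7560 - 2520*sqrt(5)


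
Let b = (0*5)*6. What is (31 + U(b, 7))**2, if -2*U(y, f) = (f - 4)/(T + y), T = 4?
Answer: 60025/64 ≈ 937.89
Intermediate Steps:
b = 0 (b = 0*6 = 0)
U(y, f) = -(-4 + f)/(2*(4 + y)) (U(y, f) = -(f - 4)/(2*(4 + y)) = -(-4 + f)/(2*(4 + y)))
(31 + U(b, 7))**2 = (31 + (4 - 1*7)/(2*(4 + 0)))**2 = (31 + (1/2)*(4 - 7)/4)**2 = (31 + (1/2)*(1/4)*(-3))**2 = (31 - 3/8)**2 = (245/8)**2 = 60025/64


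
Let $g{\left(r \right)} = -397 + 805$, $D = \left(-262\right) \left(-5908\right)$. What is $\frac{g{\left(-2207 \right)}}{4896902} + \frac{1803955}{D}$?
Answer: $\frac{4417211194489}{3789947509096} \approx 1.1655$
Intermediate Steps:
$D = 1547896$
$g{\left(r \right)} = 408$
$\frac{g{\left(-2207 \right)}}{4896902} + \frac{1803955}{D} = \frac{408}{4896902} + \frac{1803955}{1547896} = 408 \cdot \frac{1}{4896902} + 1803955 \cdot \frac{1}{1547896} = \frac{204}{2448451} + \frac{1803955}{1547896} = \frac{4417211194489}{3789947509096}$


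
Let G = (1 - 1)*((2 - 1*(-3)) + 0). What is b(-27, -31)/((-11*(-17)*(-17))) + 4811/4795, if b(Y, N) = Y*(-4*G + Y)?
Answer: 11798614/15243305 ≈ 0.77402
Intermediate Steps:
G = 0 (G = 0*((2 + 3) + 0) = 0*(5 + 0) = 0*5 = 0)
b(Y, N) = Y² (b(Y, N) = Y*(-4*0 + Y) = Y*(0 + Y) = Y*Y = Y²)
b(-27, -31)/((-11*(-17)*(-17))) + 4811/4795 = (-27)²/((-11*(-17)*(-17))) + 4811/4795 = 729/((187*(-17))) + 4811*(1/4795) = 729/(-3179) + 4811/4795 = 729*(-1/3179) + 4811/4795 = -729/3179 + 4811/4795 = 11798614/15243305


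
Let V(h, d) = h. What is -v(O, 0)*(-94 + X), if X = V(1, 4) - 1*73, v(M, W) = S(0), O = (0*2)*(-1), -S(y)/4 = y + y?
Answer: 0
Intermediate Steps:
S(y) = -8*y (S(y) = -4*(y + y) = -8*y)
O = 0 (O = 0*(-1) = 0)
v(M, W) = 0 (v(M, W) = -8*0 = 0)
X = -72 (X = 1 - 1*73 = 1 - 73 = -72)
-v(O, 0)*(-94 + X) = -0*(-94 - 72) = -0*(-166) = -1*0 = 0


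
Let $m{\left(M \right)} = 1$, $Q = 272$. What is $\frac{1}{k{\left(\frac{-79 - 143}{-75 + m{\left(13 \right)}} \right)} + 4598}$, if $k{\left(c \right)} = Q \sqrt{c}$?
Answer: $\frac{2299}{10459826} - \frac{68 \sqrt{3}}{5229913} \approx 0.00019727$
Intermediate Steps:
$k{\left(c \right)} = 272 \sqrt{c}$
$\frac{1}{k{\left(\frac{-79 - 143}{-75 + m{\left(13 \right)}} \right)} + 4598} = \frac{1}{272 \sqrt{\frac{-79 - 143}{-75 + 1}} + 4598} = \frac{1}{272 \sqrt{- \frac{222}{-74}} + 4598} = \frac{1}{272 \sqrt{\left(-222\right) \left(- \frac{1}{74}\right)} + 4598} = \frac{1}{272 \sqrt{3} + 4598} = \frac{1}{4598 + 272 \sqrt{3}}$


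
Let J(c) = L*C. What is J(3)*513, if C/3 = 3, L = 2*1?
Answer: 9234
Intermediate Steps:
L = 2
C = 9 (C = 3*3 = 9)
J(c) = 18 (J(c) = 2*9 = 18)
J(3)*513 = 18*513 = 9234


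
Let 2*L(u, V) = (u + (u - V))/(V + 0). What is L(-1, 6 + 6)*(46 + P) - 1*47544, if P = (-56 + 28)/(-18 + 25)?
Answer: -95137/2 ≈ -47569.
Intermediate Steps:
P = -4 (P = -28/7 = -28*⅐ = -4)
L(u, V) = (-V + 2*u)/(2*V) (L(u, V) = ((u + (u - V))/(V + 0))/2 = ((-V + 2*u)/V)/2 = (-V + 2*u)/(2*V))
L(-1, 6 + 6)*(46 + P) - 1*47544 = ((-1 - (6 + 6)/2)/(6 + 6))*(46 - 4) - 1*47544 = ((-1 - ½*12)/12)*42 - 47544 = ((-1 - 6)/12)*42 - 47544 = ((1/12)*(-7))*42 - 47544 = -7/12*42 - 47544 = -49/2 - 47544 = -95137/2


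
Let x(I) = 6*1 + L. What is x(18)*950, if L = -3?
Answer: 2850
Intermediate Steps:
x(I) = 3 (x(I) = 6*1 - 3 = 6 - 3 = 3)
x(18)*950 = 3*950 = 2850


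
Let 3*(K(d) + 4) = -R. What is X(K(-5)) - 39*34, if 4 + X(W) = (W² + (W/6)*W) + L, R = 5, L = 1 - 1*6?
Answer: -70067/54 ≈ -1297.5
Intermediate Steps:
L = -5 (L = 1 - 6 = -5)
K(d) = -17/3 (K(d) = -4 + (-1*5)/3 = -4 + (⅓)*(-5) = -4 - 5/3 = -17/3)
X(W) = -9 + 7*W²/6 (X(W) = -4 + ((W² + (W/6)*W) - 5) = -4 + ((W² + W²/6) - 5) = -4 + (7*W²/6 - 5) = -4 + (-5 + 7*W²/6) = -9 + 7*W²/6)
X(K(-5)) - 39*34 = (-9 + 7*(-17/3)²/6) - 39*34 = (-9 + (7/6)*(289/9)) - 1326 = (-9 + 2023/54) - 1326 = 1537/54 - 1326 = -70067/54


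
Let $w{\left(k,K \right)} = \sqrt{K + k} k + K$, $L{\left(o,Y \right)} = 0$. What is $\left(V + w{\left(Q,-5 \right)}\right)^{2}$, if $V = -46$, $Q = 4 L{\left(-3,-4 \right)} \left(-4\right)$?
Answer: $2601$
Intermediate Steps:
$Q = 0$ ($Q = 4 \cdot 0 \left(-4\right) = 0 \left(-4\right) = 0$)
$w{\left(k,K \right)} = K + k \sqrt{K + k}$ ($w{\left(k,K \right)} = k \sqrt{K + k} + K = K + k \sqrt{K + k}$)
$\left(V + w{\left(Q,-5 \right)}\right)^{2} = \left(-46 - \left(5 + 0 \sqrt{-5 + 0}\right)\right)^{2} = \left(-46 - \left(5 + 0 \sqrt{-5}\right)\right)^{2} = \left(-46 - \left(5 + 0 i \sqrt{5}\right)\right)^{2} = \left(-46 + \left(-5 + 0\right)\right)^{2} = \left(-46 - 5\right)^{2} = \left(-51\right)^{2} = 2601$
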